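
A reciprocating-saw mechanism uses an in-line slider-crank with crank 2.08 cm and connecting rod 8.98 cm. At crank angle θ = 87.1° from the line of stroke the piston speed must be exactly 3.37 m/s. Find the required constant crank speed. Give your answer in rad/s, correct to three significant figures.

For an in-line slider-crank, |v_piston| = rω|sinθ|·[1 + r cosθ/√(L² − r² sin²θ)].
With r = 0.0208 m, L = 0.0898 m, θ = 87.1°: the bracketed kinematic factor |dx/dθ| = 0.021024 m.
ω = v/|dx/dθ| = 3.37/0.021024 = 160.3 rad/s.

160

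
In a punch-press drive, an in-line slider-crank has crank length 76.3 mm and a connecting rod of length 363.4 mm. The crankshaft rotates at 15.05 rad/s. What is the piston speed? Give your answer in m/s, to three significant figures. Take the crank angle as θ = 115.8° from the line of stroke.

ω = 15.05 rad/s
For an in-line slider-crank, x = r cosθ + √(L² − r² sin²θ), so v = −rω sinθ·[1 + r cosθ/√(L² − r² sin²θ)].
With r = 0.0763 m, L = 0.3634 m, θ = 115.8°: √(L² − r² sin²θ) = 0.35685 m.
v = −0.0763·15.05·0.90032·[1 + 0.0763·-0.43523/0.35685] = -0.93764 m/s.
|v| = 0.93764 m/s.

0.938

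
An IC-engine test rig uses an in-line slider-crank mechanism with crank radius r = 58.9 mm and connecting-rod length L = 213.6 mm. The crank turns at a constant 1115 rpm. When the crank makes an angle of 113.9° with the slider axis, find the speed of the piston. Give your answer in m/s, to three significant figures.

ω = 2π·1115/60 = 116.8 rad/s
For an in-line slider-crank, x = r cosθ + √(L² − r² sin²θ), so v = −rω sinθ·[1 + r cosθ/√(L² − r² sin²θ)].
With r = 0.0589 m, L = 0.2136 m, θ = 113.9°: √(L² − r² sin²θ) = 0.2067 m.
v = −0.0589·116.8·0.91425·[1 + 0.0589·-0.40514/0.2067] = -5.5617 m/s.
|v| = 5.5617 m/s.

5.56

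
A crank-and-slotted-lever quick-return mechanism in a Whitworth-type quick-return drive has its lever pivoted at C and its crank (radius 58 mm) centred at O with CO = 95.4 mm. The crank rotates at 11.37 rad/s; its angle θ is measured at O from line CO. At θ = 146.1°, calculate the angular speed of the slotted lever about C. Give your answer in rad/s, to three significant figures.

ω = 11.37 rad/s
Crank pin A relative to C: A = (d + r cosθ, r sinθ); lever angle φ = atan2(r sinθ, d + r cosθ).
Differentiating tanφ: φ̇ = rω(d cosθ + r)/(d² + r² + 2dr cosθ).
d² + r² + 2dr cosθ = |CA|² = 0.00327991 m²;  d cosθ + r = -0.021183 m.
|ω_lever| = |0.058·11.37·-0.021183| / 0.00327991 = 4.2591 rad/s.

4.26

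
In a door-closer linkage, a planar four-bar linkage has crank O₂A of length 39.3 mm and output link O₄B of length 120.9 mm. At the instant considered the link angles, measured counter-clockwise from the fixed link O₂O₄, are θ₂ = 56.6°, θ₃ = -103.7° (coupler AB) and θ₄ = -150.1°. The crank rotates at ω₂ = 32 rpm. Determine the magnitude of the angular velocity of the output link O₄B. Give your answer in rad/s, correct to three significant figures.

ω₂ = 3.351 rad/s (from 32 rpm).
Differentiating the loop-closure r₂e^{iθ₂}+r₃e^{iθ₃}=r₁+r₄e^{iθ₄} gives r₂ω₂e^{iθ₂}+r₃ω₃e^{iθ₃}=r₄ω₄e^{iθ₄}.
Eliminating the other unknown: ω₄ = r₂ω₂ sin(θ₂−θ₃) / [r₄ sin(θ₄−θ₃)].
Numerator sine = +0.33710; denominator sine = -0.72417.
Result = 0.0393·3.351·(+0.33710) / (0.1209·(-0.72417)) = -0.50706 rad/s; magnitude 0.50706 rad/s.

0.507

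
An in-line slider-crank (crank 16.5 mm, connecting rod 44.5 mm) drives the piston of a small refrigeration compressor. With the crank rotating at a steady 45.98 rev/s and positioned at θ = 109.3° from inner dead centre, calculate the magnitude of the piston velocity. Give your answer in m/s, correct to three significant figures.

ω = 2π·46 = 288.9 rad/s
For an in-line slider-crank, x = r cosθ + √(L² − r² sin²θ), so v = −rω sinθ·[1 + r cosθ/√(L² − r² sin²θ)].
With r = 0.0165 m, L = 0.0445 m, θ = 109.3°: √(L² − r² sin²θ) = 0.041686 m.
v = −0.0165·288.9·0.94380·[1 + 0.0165·-0.33051/0.041686] = -3.9104 m/s.
|v| = 3.9104 m/s.

3.91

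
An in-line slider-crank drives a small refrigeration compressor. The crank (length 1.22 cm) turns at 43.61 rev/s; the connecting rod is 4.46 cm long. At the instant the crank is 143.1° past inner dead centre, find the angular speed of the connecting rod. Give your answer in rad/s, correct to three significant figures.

60.8

ω = 274 rad/s (converted from 43.61 rev/s).
The rod makes angle φ with the slider axis where L sinφ = r sinθ; differentiating, L cosφ·φ̇ = r ω cosθ.
L cosφ = √(L² − r² sin²θ) = 0.043994 m.
|ω_rod| = r ω |cosθ| / √(L² − r² sin²θ) = 0.0122·274·0.79968/0.043994 = 60.764 rad/s.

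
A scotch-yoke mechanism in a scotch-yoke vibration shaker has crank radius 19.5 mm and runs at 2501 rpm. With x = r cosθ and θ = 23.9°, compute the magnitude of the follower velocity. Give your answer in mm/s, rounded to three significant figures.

ω = 261.9 rad/s (from 2501 rpm).
x = r cosθ ⇒ ẋ = −rω sinθ.
|v| = rω|sinθ| = 0.0195·261.9·|sin 23.9°| = 2.0691 m/s = 2069.1 mm/s.

2070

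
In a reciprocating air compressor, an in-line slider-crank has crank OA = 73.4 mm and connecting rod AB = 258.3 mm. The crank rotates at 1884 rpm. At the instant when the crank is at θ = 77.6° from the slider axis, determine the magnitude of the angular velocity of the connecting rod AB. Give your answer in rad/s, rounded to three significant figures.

ω = 197.3 rad/s (converted from 1884 rpm).
The rod makes angle φ with the slider axis where L sinφ = r sinθ; differentiating, L cosφ·φ̇ = r ω cosθ.
L cosφ = √(L² − r² sin²θ) = 0.24815 m.
|ω_rod| = r ω |cosθ| / √(L² − r² sin²θ) = 0.0734·197.3·0.21474/0.24815 = 12.531 rad/s.

12.5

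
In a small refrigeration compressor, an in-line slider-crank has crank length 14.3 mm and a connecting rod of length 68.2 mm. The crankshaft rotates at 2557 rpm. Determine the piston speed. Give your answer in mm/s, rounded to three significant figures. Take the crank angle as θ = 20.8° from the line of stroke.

ω = 2π·2557/60 = 267.8 rad/s
For an in-line slider-crank, x = r cosθ + √(L² − r² sin²θ), so v = −rω sinθ·[1 + r cosθ/√(L² − r² sin²θ)].
With r = 0.0143 m, L = 0.0682 m, θ = 20.8°: √(L² − r² sin²θ) = 0.068011 m.
v = −0.0143·267.8·0.35511·[1 + 0.0143·0.93483/0.068011] = -1.627 m/s.
|v| = 1.627 m/s = 1627 mm/s.

1630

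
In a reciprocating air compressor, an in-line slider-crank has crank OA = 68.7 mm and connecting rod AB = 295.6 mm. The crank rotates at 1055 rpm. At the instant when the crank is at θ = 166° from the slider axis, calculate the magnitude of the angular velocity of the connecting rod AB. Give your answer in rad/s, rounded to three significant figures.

25.0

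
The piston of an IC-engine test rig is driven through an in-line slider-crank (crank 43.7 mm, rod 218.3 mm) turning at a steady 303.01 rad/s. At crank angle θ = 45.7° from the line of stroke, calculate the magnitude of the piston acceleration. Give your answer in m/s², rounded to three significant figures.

ω = 303 rad/s
x(θ) = r cosθ + √(L² − r² sin²θ); with ω constant, a = ω²·d²x/dθ².
d²x/dθ² = −r cosθ − r²(cos2θ)/√u − r⁴ sin²2θ/(4u^{3/2}),  u = L² − r² sin²θ = 0.0466767 m².
Substituting r = 0.0437 m, L = 0.2183 m, θ = 45.7°: d²x/dθ² = -0.030395 m.
a = ω²·d²x/dθ² = (303)²·(-0.030395) = -2790.7 m/s²;  |a| = 2790.7 m/s².

2790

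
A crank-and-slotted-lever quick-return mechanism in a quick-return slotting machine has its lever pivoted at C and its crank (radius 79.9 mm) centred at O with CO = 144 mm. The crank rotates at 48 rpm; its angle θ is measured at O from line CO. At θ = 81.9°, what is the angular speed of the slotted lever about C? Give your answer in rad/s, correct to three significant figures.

1.33

ω = 5.027 rad/s (from 48 rpm).
Crank pin A relative to C: A = (d + r cosθ, r sinθ); lever angle φ = atan2(r sinθ, d + r cosθ).
Differentiating tanφ: φ̇ = rω(d cosθ + r)/(d² + r² + 2dr cosθ).
d² + r² + 2dr cosθ = |CA|² = 0.0303623 m²;  d cosθ + r = +0.10019 m.
|ω_lever| = |0.0799·5.027·+0.10019| / 0.0303623 = 1.3253 rad/s.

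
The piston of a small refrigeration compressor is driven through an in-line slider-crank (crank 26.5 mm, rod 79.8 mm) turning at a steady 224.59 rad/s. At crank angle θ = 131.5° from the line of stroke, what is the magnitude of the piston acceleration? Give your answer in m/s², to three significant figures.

928

ω = 224.6 rad/s
x(θ) = r cosθ + √(L² − r² sin²θ); with ω constant, a = ω²·d²x/dθ².
d²x/dθ² = −r cosθ − r²(cos2θ)/√u − r⁴ sin²2θ/(4u^{3/2}),  u = L² − r² sin²θ = 0.00597412 m².
Substituting r = 0.0265 m, L = 0.0798 m, θ = 131.5°: d²x/dθ² = +0.018404 m.
a = ω²·d²x/dθ² = (224.6)²·(+0.018404) = +928.29 m/s²;  |a| = 928.29 m/s².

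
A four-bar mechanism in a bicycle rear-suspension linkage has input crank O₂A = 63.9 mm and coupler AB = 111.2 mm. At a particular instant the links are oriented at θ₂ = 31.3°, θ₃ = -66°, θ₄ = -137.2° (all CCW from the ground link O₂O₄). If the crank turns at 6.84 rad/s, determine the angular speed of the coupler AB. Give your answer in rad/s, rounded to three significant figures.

0.828

ω₂ = 6.84 rad/s
Differentiating the loop-closure r₂e^{iθ₂}+r₃e^{iθ₃}=r₁+r₄e^{iθ₄} gives r₂ω₂e^{iθ₂}+r₃ω₃e^{iθ₃}=r₄ω₄e^{iθ₄}.
Eliminating the other unknown: ω₃ = r₂ω₂ sin(θ₄−θ₂) / [r₃ sin(θ₃−θ₄)].
Numerator sine = -0.19937; denominator sine = +0.94665.
Result = 0.0639·6.84·(-0.19937) / (0.1112·(+0.94665)) = -0.82779 rad/s; magnitude 0.82779 rad/s.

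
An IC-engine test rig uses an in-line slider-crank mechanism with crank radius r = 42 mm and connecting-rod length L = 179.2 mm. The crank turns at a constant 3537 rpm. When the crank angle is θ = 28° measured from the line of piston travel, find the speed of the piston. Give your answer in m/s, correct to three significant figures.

ω = 2π·3537/60 = 370.4 rad/s
For an in-line slider-crank, x = r cosθ + √(L² − r² sin²θ), so v = −rω sinθ·[1 + r cosθ/√(L² − r² sin²θ)].
With r = 0.042 m, L = 0.1792 m, θ = 28°: √(L² − r² sin²θ) = 0.17811 m.
v = −0.042·370.4·0.46947·[1 + 0.042·0.88295/0.17811] = -8.8239 m/s.
|v| = 8.8239 m/s.

8.82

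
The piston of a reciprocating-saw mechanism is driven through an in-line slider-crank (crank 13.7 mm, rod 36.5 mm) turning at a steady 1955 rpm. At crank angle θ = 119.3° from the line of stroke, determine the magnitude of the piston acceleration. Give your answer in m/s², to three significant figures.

393

ω = 2π·1955/60 = 204.7 rad/s
x(θ) = r cosθ + √(L² − r² sin²θ); with ω constant, a = ω²·d²x/dθ².
d²x/dθ² = −r cosθ − r²(cos2θ)/√u − r⁴ sin²2θ/(4u^{3/2}),  u = L² − r² sin²θ = 0.00118951 m².
Substituting r = 0.0137 m, L = 0.0365 m, θ = 119.3°: d²x/dθ² = +0.0093835 m.
a = ω²·d²x/dθ² = (204.7)²·(+0.0093835) = +393.29 m/s²;  |a| = 393.29 m/s².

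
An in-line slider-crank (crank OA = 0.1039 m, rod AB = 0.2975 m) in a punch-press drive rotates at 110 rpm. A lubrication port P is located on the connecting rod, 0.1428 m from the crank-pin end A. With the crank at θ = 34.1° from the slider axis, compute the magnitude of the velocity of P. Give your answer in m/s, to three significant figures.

0.923

ω = 11.52 rad/s.  Crank-pin speed |V_A| = rω = 1.1968 m/s, perpendicular to OA.
Rod angle: sinφ = −(r/L) sinθ ⇒ φ = -11.291°; ω_rod = −rω cosθ/√(L²−r²sin²θ) = -3.397 rad/s.
V_P = V_A + ω_rod × AP, with AP = 0.1428 m along the rod.
Components: V_Px = −rω sinθ − a·ω_rod·sinφ = -0.76598 m/s;  V_Py = rω cosθ + a·ω_rod·cosφ = +0.51535 m/s.
|V_P| = √(V_Px² + V_Py²) = 0.92321 m/s.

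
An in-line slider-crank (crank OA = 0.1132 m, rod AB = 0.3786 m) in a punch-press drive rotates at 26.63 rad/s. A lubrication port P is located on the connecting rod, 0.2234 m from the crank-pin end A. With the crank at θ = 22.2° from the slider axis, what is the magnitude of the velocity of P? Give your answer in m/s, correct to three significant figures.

1.75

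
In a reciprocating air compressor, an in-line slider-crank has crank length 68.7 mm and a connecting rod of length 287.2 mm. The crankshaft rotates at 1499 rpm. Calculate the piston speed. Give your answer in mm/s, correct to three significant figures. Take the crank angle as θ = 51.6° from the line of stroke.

9730

ω = 2π·1499/60 = 157 rad/s
For an in-line slider-crank, x = r cosθ + √(L² − r² sin²θ), so v = −rω sinθ·[1 + r cosθ/√(L² − r² sin²θ)].
With r = 0.0687 m, L = 0.2872 m, θ = 51.6°: √(L² − r² sin²θ) = 0.28211 m.
v = −0.0687·157·0.78369·[1 + 0.0687·0.62115/0.28211] = -9.7299 m/s.
|v| = 9.7299 m/s = 9729.9 mm/s.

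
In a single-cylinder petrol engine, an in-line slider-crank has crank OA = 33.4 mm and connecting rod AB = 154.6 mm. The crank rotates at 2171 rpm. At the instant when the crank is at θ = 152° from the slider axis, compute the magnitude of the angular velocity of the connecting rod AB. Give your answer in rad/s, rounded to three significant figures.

ω = 227.3 rad/s (converted from 2171 rpm).
The rod makes angle φ with the slider axis where L sinφ = r sinθ; differentiating, L cosφ·φ̇ = r ω cosθ.
L cosφ = √(L² − r² sin²θ) = 0.1538 m.
|ω_rod| = r ω |cosθ| / √(L² − r² sin²θ) = 0.0334·227.3·0.88295/0.1538 = 43.592 rad/s.

43.6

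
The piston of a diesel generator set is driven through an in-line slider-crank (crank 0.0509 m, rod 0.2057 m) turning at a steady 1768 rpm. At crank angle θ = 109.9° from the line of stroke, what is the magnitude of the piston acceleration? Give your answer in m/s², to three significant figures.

ω = 2π·1768/60 = 185.1 rad/s
x(θ) = r cosθ + √(L² − r² sin²θ); with ω constant, a = ω²·d²x/dθ².
d²x/dθ² = −r cosθ − r²(cos2θ)/√u − r⁴ sin²2θ/(4u^{3/2}),  u = L² − r² sin²θ = 0.0400218 m².
Substituting r = 0.0509 m, L = 0.2057 m, θ = 109.9°: d²x/dθ² = +0.027189 m.
a = ω²·d²x/dθ² = (185.1)²·(+0.027189) = +932 m/s²;  |a| = 932 m/s².

932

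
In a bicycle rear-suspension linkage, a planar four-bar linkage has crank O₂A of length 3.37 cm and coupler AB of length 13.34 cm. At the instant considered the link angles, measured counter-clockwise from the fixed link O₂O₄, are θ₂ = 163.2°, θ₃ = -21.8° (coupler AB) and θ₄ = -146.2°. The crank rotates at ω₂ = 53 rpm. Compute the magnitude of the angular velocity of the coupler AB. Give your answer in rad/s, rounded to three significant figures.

1.31

ω₂ = 5.55 rad/s (from 53 rpm).
Differentiating the loop-closure r₂e^{iθ₂}+r₃e^{iθ₃}=r₁+r₄e^{iθ₄} gives r₂ω₂e^{iθ₂}+r₃ω₃e^{iθ₃}=r₄ω₄e^{iθ₄}.
Eliminating the other unknown: ω₃ = r₂ω₂ sin(θ₄−θ₂) / [r₃ sin(θ₃−θ₄)].
Numerator sine = +0.77273; denominator sine = +0.82511.
Result = 0.0337·5.55·(+0.77273) / (0.1334·(+0.82511)) = +1.3131 rad/s; magnitude 1.3131 rad/s.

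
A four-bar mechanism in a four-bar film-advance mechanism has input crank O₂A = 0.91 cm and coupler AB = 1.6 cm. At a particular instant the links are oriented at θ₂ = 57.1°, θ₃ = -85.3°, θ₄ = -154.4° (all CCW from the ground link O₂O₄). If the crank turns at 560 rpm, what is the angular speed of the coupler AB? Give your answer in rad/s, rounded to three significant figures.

18.7

ω₂ = 58.64 rad/s (from 560 rpm).
Differentiating the loop-closure r₂e^{iθ₂}+r₃e^{iθ₃}=r₁+r₄e^{iθ₄} gives r₂ω₂e^{iθ₂}+r₃ω₃e^{iθ₃}=r₄ω₄e^{iθ₄}.
Eliminating the other unknown: ω₃ = r₂ω₂ sin(θ₄−θ₂) / [r₃ sin(θ₃−θ₄)].
Numerator sine = +0.52250; denominator sine = +0.93420.
Result = 0.0091·58.64·(+0.52250) / (0.016·(+0.93420)) = +18.654 rad/s; magnitude 18.654 rad/s.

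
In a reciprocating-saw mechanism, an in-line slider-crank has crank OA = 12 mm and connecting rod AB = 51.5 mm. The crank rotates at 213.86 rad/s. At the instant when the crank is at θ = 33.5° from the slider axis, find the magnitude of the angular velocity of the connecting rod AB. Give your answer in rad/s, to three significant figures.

ω = 213.9 rad/s
The rod makes angle φ with the slider axis where L sinφ = r sinθ; differentiating, L cosφ·φ̇ = r ω cosθ.
L cosφ = √(L² − r² sin²θ) = 0.051072 m.
|ω_rod| = r ω |cosθ| / √(L² − r² sin²θ) = 0.012·213.9·0.83389/0.051072 = 41.902 rad/s.

41.9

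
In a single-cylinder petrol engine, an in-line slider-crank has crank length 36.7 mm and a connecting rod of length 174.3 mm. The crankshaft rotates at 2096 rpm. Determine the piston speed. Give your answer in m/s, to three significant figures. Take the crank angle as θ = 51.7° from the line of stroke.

7.16

ω = 2π·2096/60 = 219.5 rad/s
For an in-line slider-crank, x = r cosθ + √(L² − r² sin²θ), so v = −rω sinθ·[1 + r cosθ/√(L² − r² sin²θ)].
With r = 0.0367 m, L = 0.1743 m, θ = 51.7°: √(L² − r² sin²θ) = 0.1719 m.
v = −0.0367·219.5·0.78478·[1 + 0.0367·0.61978/0.1719] = -7.1581 m/s.
|v| = 7.1581 m/s.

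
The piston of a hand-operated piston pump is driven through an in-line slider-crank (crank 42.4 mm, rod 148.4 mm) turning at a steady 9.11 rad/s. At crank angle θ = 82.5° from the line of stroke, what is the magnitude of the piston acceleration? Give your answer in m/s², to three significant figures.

ω = 9.11 rad/s
x(θ) = r cosθ + √(L² − r² sin²θ); with ω constant, a = ω²·d²x/dθ².
d²x/dθ² = −r cosθ − r²(cos2θ)/√u − r⁴ sin²2θ/(4u^{3/2}),  u = L² − r² sin²θ = 0.0202554 m².
Substituting r = 0.0424 m, L = 0.1484 m, θ = 82.5°: d²x/dθ² = +0.0066482 m.
a = ω²·d²x/dθ² = (9.11)²·(+0.0066482) = +0.55175 m/s²;  |a| = 0.55175 m/s².

0.552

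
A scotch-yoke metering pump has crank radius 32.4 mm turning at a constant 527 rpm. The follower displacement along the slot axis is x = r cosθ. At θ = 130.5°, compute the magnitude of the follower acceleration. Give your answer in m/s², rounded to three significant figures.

64.1

ω = 55.19 rad/s (from 527 rpm).
x = r cosθ ⇒ ẍ = −rω² cosθ (ω constant).
|a| = rω²|cosθ| = 0.0324·(55.19)²·|cos 130.5°| = 64.087 m/s².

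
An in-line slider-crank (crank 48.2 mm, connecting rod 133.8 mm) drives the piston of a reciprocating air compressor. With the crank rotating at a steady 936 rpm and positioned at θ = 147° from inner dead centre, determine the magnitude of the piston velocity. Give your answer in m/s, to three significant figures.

ω = 2π·936/60 = 98.02 rad/s
For an in-line slider-crank, x = r cosθ + √(L² − r² sin²θ), so v = −rω sinθ·[1 + r cosθ/√(L² − r² sin²θ)].
With r = 0.0482 m, L = 0.1338 m, θ = 147°: √(L² − r² sin²θ) = 0.1312 m.
v = −0.0482·98.02·0.54464·[1 + 0.0482·-0.83867/0.1312] = -1.7803 m/s.
|v| = 1.7803 m/s.

1.78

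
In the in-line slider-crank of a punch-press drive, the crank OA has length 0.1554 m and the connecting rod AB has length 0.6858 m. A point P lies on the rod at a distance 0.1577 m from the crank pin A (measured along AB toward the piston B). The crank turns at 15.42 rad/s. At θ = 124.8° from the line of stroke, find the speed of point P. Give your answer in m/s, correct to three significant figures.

ω = 15.42 rad/s.  Crank-pin speed |V_A| = rω = 2.3963 m/s, perpendicular to OA.
Rod angle: sinφ = −(r/L) sinθ ⇒ φ = -10.724°; ω_rod = −rω cosθ/√(L²−r²sin²θ) = +2.0296 rad/s.
V_P = V_A + ω_rod × AP, with AP = 0.1577 m along the rod.
Components: V_Px = −rω sinθ − a·ω_rod·sinφ = -1.9081 m/s;  V_Py = rω cosθ + a·ω_rod·cosφ = -1.0531 m/s.
|V_P| = √(V_Px² + V_Py²) = 2.1795 m/s.

2.18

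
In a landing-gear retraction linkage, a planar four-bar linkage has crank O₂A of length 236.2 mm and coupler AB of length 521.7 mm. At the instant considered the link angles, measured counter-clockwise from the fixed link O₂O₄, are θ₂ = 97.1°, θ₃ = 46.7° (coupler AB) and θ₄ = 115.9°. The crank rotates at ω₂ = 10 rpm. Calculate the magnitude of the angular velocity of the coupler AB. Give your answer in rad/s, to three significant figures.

0.163

ω₂ = 1.047 rad/s (from 10 rpm).
Differentiating the loop-closure r₂e^{iθ₂}+r₃e^{iθ₃}=r₁+r₄e^{iθ₄} gives r₂ω₂e^{iθ₂}+r₃ω₃e^{iθ₃}=r₄ω₄e^{iθ₄}.
Eliminating the other unknown: ω₃ = r₂ω₂ sin(θ₄−θ₂) / [r₃ sin(θ₃−θ₄)].
Numerator sine = +0.32227; denominator sine = -0.93483.
Result = 0.2362·1.047·(+0.32227) / (0.5217·(-0.93483)) = -0.16344 rad/s; magnitude 0.16344 rad/s.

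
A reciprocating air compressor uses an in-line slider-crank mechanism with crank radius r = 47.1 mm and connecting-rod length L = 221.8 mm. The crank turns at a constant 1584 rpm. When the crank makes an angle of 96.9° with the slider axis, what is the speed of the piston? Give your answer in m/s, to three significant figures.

7.55

ω = 2π·1584/60 = 165.9 rad/s
For an in-line slider-crank, x = r cosθ + √(L² − r² sin²θ), so v = −rω sinθ·[1 + r cosθ/√(L² − r² sin²θ)].
With r = 0.0471 m, L = 0.2218 m, θ = 96.9°: √(L² − r² sin²θ) = 0.21682 m.
v = −0.0471·165.9·0.99276·[1 + 0.0471·-0.12014/0.21682] = -7.5538 m/s.
|v| = 7.5538 m/s.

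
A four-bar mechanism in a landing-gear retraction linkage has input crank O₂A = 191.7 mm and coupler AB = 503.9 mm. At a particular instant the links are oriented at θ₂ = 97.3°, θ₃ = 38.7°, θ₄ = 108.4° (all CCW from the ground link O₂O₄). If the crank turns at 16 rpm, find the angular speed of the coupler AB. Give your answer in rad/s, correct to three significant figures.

ω₂ = 1.676 rad/s (from 16 rpm).
Differentiating the loop-closure r₂e^{iθ₂}+r₃e^{iθ₃}=r₁+r₄e^{iθ₄} gives r₂ω₂e^{iθ₂}+r₃ω₃e^{iθ₃}=r₄ω₄e^{iθ₄}.
Eliminating the other unknown: ω₃ = r₂ω₂ sin(θ₄−θ₂) / [r₃ sin(θ₃−θ₄)].
Numerator sine = +0.19252; denominator sine = -0.93789.
Result = 0.1917·1.676·(+0.19252) / (0.5039·(-0.93789)) = -0.13084 rad/s; magnitude 0.13084 rad/s.

0.131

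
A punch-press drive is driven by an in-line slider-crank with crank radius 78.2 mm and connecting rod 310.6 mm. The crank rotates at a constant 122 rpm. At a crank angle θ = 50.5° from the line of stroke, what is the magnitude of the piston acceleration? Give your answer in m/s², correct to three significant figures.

ω = 2π·122/60 = 12.78 rad/s
x(θ) = r cosθ + √(L² − r² sin²θ); with ω constant, a = ω²·d²x/dθ².
d²x/dθ² = −r cosθ − r²(cos2θ)/√u − r⁴ sin²2θ/(4u^{3/2}),  u = L² − r² sin²θ = 0.0928313 m².
Substituting r = 0.0782 m, L = 0.3106 m, θ = 50.5°: d²x/dθ² = -0.04623 m.
a = ω²·d²x/dθ² = (12.78)²·(-0.04623) = -7.5457 m/s²;  |a| = 7.5457 m/s².

7.55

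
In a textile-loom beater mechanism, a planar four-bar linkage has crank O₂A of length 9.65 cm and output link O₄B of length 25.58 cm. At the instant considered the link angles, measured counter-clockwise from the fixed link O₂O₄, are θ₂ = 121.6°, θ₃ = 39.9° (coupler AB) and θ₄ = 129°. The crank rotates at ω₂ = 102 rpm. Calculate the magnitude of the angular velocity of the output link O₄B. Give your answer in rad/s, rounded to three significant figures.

ω₂ = 10.68 rad/s (from 102 rpm).
Differentiating the loop-closure r₂e^{iθ₂}+r₃e^{iθ₃}=r₁+r₄e^{iθ₄} gives r₂ω₂e^{iθ₂}+r₃ω₃e^{iθ₃}=r₄ω₄e^{iθ₄}.
Eliminating the other unknown: ω₄ = r₂ω₂ sin(θ₂−θ₃) / [r₄ sin(θ₄−θ₃)].
Numerator sine = +0.98953; denominator sine = +0.99988.
Result = 0.0965·10.68·(+0.98953) / (0.2558·(+0.99988)) = +3.9878 rad/s; magnitude 3.9878 rad/s.

3.99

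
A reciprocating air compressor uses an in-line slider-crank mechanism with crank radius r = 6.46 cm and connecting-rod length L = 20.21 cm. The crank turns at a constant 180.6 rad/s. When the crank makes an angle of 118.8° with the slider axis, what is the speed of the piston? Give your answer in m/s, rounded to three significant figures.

8.58

ω = 180.6 rad/s
For an in-line slider-crank, x = r cosθ + √(L² − r² sin²θ), so v = −rω sinθ·[1 + r cosθ/√(L² − r² sin²θ)].
With r = 0.0646 m, L = 0.2021 m, θ = 118.8°: √(L² − r² sin²θ) = 0.19401 m.
v = −0.0646·180.6·0.87631·[1 + 0.0646·-0.48175/0.19401] = -8.5837 m/s.
|v| = 8.5837 m/s.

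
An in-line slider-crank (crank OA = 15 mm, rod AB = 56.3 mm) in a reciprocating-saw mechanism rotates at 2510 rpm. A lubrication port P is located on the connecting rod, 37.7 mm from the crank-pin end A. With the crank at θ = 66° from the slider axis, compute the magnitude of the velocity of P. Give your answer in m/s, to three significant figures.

3.91

ω = 262.8 rad/s.  Crank-pin speed |V_A| = rω = 3.9427 m/s, perpendicular to OA.
Rod angle: sinφ = −(r/L) sinθ ⇒ φ = -14.087°; ω_rod = −rω cosθ/√(L²−r²sin²θ) = -29.367 rad/s.
V_P = V_A + ω_rod × AP, with AP = 0.0377 m along the rod.
Components: V_Px = −rω sinθ − a·ω_rod·sinφ = -3.8713 m/s;  V_Py = rω cosθ + a·ω_rod·cosφ = +0.5298 m/s.
|V_P| = √(V_Px² + V_Py²) = 3.9074 m/s.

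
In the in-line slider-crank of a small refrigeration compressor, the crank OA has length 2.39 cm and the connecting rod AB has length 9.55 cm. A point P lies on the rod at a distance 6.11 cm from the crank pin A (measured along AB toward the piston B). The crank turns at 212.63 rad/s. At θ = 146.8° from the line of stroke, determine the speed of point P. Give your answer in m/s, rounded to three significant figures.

ω = 212.6 rad/s.  Crank-pin speed |V_A| = rω = 5.0819 m/s, perpendicular to OA.
Rod angle: sinφ = −(r/L) sinθ ⇒ φ = -7.876°; ω_rod = −rω cosθ/√(L²−r²sin²θ) = +44.951 rad/s.
V_P = V_A + ω_rod × AP, with AP = 0.0611 m along the rod.
Components: V_Px = −rω sinθ − a·ω_rod·sinφ = -2.4063 m/s;  V_Py = rω cosθ + a·ω_rod·cosφ = -1.5317 m/s.
|V_P| = √(V_Px² + V_Py²) = 2.8524 m/s.

2.85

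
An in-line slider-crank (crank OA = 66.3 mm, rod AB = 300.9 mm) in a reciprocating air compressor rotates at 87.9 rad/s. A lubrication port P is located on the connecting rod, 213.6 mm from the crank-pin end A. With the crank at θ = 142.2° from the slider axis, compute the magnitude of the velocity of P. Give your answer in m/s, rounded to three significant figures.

3.40

ω = 87.9 rad/s.  Crank-pin speed |V_A| = rω = 5.8278 m/s, perpendicular to OA.
Rod angle: sinφ = −(r/L) sinθ ⇒ φ = -7.761°; ω_rod = −rω cosθ/√(L²−r²sin²θ) = +15.445 rad/s.
V_P = V_A + ω_rod × AP, with AP = 0.2136 m along the rod.
Components: V_Px = −rω sinθ − a·ω_rod·sinφ = -3.1264 m/s;  V_Py = rω cosθ + a·ω_rod·cosφ = -1.336 m/s.
|V_P| = √(V_Px² + V_Py²) = 3.3998 m/s.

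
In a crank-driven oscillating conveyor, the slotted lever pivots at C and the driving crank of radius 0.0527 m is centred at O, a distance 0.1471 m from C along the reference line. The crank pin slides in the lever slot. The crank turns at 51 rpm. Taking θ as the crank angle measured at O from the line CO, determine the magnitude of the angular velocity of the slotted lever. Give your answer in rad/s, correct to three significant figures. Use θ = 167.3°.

2.75

ω = 5.341 rad/s (from 51 rpm).
Crank pin A relative to C: A = (d + r cosθ, r sinθ); lever angle φ = atan2(r sinθ, d + r cosθ).
Differentiating tanφ: φ̇ = rω(d cosθ + r)/(d² + r² + 2dr cosθ).
d² + r² + 2dr cosθ = |CA|² = 0.00929068 m²;  d cosθ + r = -0.090801 m.
|ω_lever| = |0.0527·5.341·-0.090801| / 0.00929068 = 2.7508 rad/s.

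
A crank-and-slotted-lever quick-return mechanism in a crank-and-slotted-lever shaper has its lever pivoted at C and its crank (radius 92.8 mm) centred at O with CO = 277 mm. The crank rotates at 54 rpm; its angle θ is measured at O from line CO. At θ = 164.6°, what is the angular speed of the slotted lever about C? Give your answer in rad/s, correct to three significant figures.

2.56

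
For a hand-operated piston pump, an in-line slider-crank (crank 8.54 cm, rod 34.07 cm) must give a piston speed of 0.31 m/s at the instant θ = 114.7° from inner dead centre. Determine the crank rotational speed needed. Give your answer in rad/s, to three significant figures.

For an in-line slider-crank, |v_piston| = rω|sinθ|·[1 + r cosθ/√(L² − r² sin²θ)].
With r = 0.0854 m, L = 0.3407 m, θ = 114.7°: the bracketed kinematic factor |dx/dθ| = 0.069241 m.
ω = v/|dx/dθ| = 0.31/0.069241 = 4.4771 rad/s.

4.48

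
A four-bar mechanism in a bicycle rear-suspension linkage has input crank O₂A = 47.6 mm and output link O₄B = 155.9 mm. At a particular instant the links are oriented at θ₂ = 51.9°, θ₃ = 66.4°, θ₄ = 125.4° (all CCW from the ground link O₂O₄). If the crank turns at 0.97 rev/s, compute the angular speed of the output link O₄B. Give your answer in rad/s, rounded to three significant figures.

0.544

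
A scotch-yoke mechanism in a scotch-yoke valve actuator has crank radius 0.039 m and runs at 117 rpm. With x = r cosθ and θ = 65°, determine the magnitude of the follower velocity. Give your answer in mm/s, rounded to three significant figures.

433

ω = 12.25 rad/s (from 117 rpm).
x = r cosθ ⇒ ẋ = −rω sinθ.
|v| = rω|sinθ| = 0.039·12.25·|sin 65°| = 0.43307 m/s = 433.07 mm/s.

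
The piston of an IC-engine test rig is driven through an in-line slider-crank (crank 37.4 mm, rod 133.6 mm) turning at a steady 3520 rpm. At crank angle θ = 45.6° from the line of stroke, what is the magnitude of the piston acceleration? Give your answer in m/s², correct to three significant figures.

ω = 2π·3520/60 = 368.6 rad/s
x(θ) = r cosθ + √(L² − r² sin²θ); with ω constant, a = ω²·d²x/dθ².
d²x/dθ² = −r cosθ − r²(cos2θ)/√u − r⁴ sin²2θ/(4u^{3/2}),  u = L² − r² sin²θ = 0.0171349 m².
Substituting r = 0.0374 m, L = 0.1336 m, θ = 45.6°: d²x/dθ² = -0.026162 m.
a = ω²·d²x/dθ² = (368.6)²·(-0.026162) = -3554.7 m/s²;  |a| = 3554.7 m/s².

3550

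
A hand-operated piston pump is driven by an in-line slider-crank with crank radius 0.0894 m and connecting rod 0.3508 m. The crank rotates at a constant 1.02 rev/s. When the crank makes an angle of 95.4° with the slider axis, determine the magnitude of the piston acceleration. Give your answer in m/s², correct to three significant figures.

1.30

ω = 2π·1.02 = 6.409 rad/s
x(θ) = r cosθ + √(L² − r² sin²θ); with ω constant, a = ω²·d²x/dθ².
d²x/dθ² = −r cosθ − r²(cos2θ)/√u − r⁴ sin²2θ/(4u^{3/2}),  u = L² − r² sin²θ = 0.115139 m².
Substituting r = 0.0894 m, L = 0.3508 m, θ = 95.4°: d²x/dθ² = +0.031536 m.
a = ω²·d²x/dθ² = (6.409)²·(+0.031536) = +1.2953 m/s²;  |a| = 1.2953 m/s².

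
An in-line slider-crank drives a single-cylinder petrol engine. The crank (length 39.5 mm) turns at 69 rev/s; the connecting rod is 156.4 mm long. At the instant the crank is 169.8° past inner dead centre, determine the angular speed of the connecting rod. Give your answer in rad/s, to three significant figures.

108

ω = 433.5 rad/s (converted from 69 rev/s).
The rod makes angle φ with the slider axis where L sinφ = r sinθ; differentiating, L cosφ·φ̇ = r ω cosθ.
L cosφ = √(L² − r² sin²θ) = 0.15624 m.
|ω_rod| = r ω |cosθ| / √(L² − r² sin²θ) = 0.0395·433.5·0.98420/0.15624 = 107.87 rad/s.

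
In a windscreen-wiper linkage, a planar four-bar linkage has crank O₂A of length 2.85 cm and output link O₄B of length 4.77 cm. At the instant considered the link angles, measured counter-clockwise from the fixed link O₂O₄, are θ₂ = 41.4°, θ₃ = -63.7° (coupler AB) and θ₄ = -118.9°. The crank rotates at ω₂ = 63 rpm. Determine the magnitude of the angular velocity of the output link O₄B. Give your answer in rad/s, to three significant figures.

ω₂ = 6.597 rad/s (from 63 rpm).
Differentiating the loop-closure r₂e^{iθ₂}+r₃e^{iθ₃}=r₁+r₄e^{iθ₄} gives r₂ω₂e^{iθ₂}+r₃ω₃e^{iθ₃}=r₄ω₄e^{iθ₄}.
Eliminating the other unknown: ω₄ = r₂ω₂ sin(θ₂−θ₃) / [r₄ sin(θ₄−θ₃)].
Numerator sine = +0.96547; denominator sine = -0.82115.
Result = 0.0285·6.597·(+0.96547) / (0.0477·(-0.82115)) = -4.6346 rad/s; magnitude 4.6346 rad/s.

4.63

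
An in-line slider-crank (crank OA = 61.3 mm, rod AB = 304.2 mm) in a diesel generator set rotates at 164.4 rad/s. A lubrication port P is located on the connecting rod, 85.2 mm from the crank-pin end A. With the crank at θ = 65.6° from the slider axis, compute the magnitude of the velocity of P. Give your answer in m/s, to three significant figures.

ω = 164.4 rad/s.  Crank-pin speed |V_A| = rω = 10.078 m/s, perpendicular to OA.
Rod angle: sinφ = −(r/L) sinθ ⇒ φ = -10.574°; ω_rod = −rω cosθ/√(L²−r²sin²θ) = -13.922 rad/s.
V_P = V_A + ω_rod × AP, with AP = 0.0852 m along the rod.
Components: V_Px = −rω sinθ − a·ω_rod·sinφ = -9.3953 m/s;  V_Py = rω cosθ + a·ω_rod·cosφ = +2.9971 m/s.
|V_P| = √(V_Px² + V_Py²) = 9.8618 m/s.

9.86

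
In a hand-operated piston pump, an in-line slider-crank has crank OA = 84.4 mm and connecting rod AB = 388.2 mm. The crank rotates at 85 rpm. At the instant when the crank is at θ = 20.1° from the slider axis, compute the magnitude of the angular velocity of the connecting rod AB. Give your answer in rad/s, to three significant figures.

1.82

ω = 8.901 rad/s (converted from 85 rpm).
The rod makes angle φ with the slider axis where L sinφ = r sinθ; differentiating, L cosφ·φ̇ = r ω cosθ.
L cosφ = √(L² − r² sin²θ) = 0.38711 m.
|ω_rod| = r ω |cosθ| / √(L² − r² sin²θ) = 0.0844·8.901·0.93909/0.38711 = 1.8225 rad/s.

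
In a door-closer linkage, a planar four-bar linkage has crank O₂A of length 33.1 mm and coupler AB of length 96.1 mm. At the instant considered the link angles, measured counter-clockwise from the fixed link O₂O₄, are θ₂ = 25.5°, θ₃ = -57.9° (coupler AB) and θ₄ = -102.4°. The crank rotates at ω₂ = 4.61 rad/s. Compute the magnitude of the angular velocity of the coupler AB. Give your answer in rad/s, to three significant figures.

ω₂ = 4.61 rad/s
Differentiating the loop-closure r₂e^{iθ₂}+r₃e^{iθ₃}=r₁+r₄e^{iθ₄} gives r₂ω₂e^{iθ₂}+r₃ω₃e^{iθ₃}=r₄ω₄e^{iθ₄}.
Eliminating the other unknown: ω₃ = r₂ω₂ sin(θ₄−θ₂) / [r₃ sin(θ₃−θ₄)].
Numerator sine = -0.78908; denominator sine = +0.70091.
Result = 0.0331·4.61·(-0.78908) / (0.0961·(+0.70091)) = -1.7876 rad/s; magnitude 1.7876 rad/s.

1.79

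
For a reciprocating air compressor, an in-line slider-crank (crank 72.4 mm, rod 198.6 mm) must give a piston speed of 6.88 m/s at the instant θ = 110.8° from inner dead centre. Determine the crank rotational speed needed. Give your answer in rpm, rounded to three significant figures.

For an in-line slider-crank, |v_piston| = rω|sinθ|·[1 + r cosθ/√(L² − r² sin²θ)].
With r = 0.0724 m, L = 0.1986 m, θ = 110.8°: the bracketed kinematic factor |dx/dθ| = 0.058362 m.
ω = v/|dx/dθ| = 6.88/0.058362 = 117.89 rad/s.
N = 60ω/(2π) = 1125.7 rpm.

1130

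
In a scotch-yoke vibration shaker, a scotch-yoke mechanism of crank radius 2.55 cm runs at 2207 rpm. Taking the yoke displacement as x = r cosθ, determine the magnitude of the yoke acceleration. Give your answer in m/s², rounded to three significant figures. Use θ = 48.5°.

903

ω = 231.1 rad/s (from 2207 rpm).
x = r cosθ ⇒ ẍ = −rω² cosθ (ω constant).
|a| = rω²|cosθ| = 0.0255·(231.1)²·|cos 48.5°| = 902.54 m/s².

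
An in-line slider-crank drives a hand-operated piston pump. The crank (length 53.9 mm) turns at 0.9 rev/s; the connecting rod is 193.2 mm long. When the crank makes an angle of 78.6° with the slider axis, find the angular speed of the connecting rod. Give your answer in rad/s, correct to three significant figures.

0.324

ω = 5.655 rad/s (converted from 0.9 rev/s).
The rod makes angle φ with the slider axis where L sinφ = r sinθ; differentiating, L cosφ·φ̇ = r ω cosθ.
L cosφ = √(L² − r² sin²θ) = 0.18583 m.
|ω_rod| = r ω |cosθ| / √(L² − r² sin²θ) = 0.0539·5.655·0.19766/0.18583 = 0.32419 rad/s.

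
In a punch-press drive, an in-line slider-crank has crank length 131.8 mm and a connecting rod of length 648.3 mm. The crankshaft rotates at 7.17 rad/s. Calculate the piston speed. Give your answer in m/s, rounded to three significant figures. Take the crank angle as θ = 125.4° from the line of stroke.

0.678

ω = 7.17 rad/s
For an in-line slider-crank, x = r cosθ + √(L² − r² sin²θ), so v = −rω sinθ·[1 + r cosθ/√(L² − r² sin²θ)].
With r = 0.1318 m, L = 0.6483 m, θ = 125.4°: √(L² − r² sin²θ) = 0.63934 m.
v = −0.1318·7.17·0.81513·[1 + 0.1318·-0.57928/0.63934] = -0.67831 m/s.
|v| = 0.67831 m/s.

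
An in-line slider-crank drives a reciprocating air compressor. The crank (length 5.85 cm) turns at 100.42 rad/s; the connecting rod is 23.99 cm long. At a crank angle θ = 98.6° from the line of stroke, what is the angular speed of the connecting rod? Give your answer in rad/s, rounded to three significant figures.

3.77

ω = 100.4 rad/s
The rod makes angle φ with the slider axis where L sinφ = r sinθ; differentiating, L cosφ·φ̇ = r ω cosθ.
L cosφ = √(L² − r² sin²θ) = 0.23282 m.
|ω_rod| = r ω |cosθ| / √(L² − r² sin²θ) = 0.0585·100.4·0.14954/0.23282 = 3.7731 rad/s.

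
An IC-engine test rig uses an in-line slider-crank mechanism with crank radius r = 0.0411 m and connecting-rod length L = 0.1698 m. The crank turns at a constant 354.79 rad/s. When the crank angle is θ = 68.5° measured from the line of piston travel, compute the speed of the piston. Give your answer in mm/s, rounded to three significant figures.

14800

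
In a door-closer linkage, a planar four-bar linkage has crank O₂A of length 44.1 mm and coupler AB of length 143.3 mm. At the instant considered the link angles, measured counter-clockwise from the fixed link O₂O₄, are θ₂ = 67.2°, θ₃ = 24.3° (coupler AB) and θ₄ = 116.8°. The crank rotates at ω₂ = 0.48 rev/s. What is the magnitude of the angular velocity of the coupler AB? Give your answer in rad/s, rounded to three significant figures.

ω₂ = 3.016 rad/s (from 0.48 rev/s).
Differentiating the loop-closure r₂e^{iθ₂}+r₃e^{iθ₃}=r₁+r₄e^{iθ₄} gives r₂ω₂e^{iθ₂}+r₃ω₃e^{iθ₃}=r₄ω₄e^{iθ₄}.
Eliminating the other unknown: ω₃ = r₂ω₂ sin(θ₄−θ₂) / [r₃ sin(θ₃−θ₄)].
Numerator sine = +0.76154; denominator sine = -0.99905.
Result = 0.0441·3.016·(+0.76154) / (0.1433·(-0.99905)) = -0.70749 rad/s; magnitude 0.70749 rad/s.

0.707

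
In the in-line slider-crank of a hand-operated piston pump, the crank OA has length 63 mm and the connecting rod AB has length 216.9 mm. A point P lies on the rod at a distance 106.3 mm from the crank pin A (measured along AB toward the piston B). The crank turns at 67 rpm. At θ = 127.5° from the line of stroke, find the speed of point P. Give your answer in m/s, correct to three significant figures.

ω = 7.016 rad/s.  Crank-pin speed |V_A| = rω = 0.44202 m/s, perpendicular to OA.
Rod angle: sinφ = −(r/L) sinθ ⇒ φ = -13.323°; ω_rod = −rω cosθ/√(L²−r²sin²θ) = +1.2749 rad/s.
V_P = V_A + ω_rod × AP, with AP = 0.1063 m along the rod.
Components: V_Px = −rω sinθ − a·ω_rod·sinφ = -0.31945 m/s;  V_Py = rω cosθ + a·ω_rod·cosφ = -0.13721 m/s.
|V_P| = √(V_Px² + V_Py²) = 0.34767 m/s.

0.348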